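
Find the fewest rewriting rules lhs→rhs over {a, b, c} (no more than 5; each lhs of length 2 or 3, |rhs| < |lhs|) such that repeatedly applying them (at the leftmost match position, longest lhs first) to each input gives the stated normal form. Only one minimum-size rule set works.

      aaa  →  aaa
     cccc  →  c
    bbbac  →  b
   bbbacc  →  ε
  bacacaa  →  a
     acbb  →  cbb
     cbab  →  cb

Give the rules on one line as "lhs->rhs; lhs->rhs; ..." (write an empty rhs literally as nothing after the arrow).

  | aaa
  | cccc => bcc => c
  | bbbac => bbc => b
  | bbbacc => bbcc => bc => ε

ac->c; ba->; bc->; cc->b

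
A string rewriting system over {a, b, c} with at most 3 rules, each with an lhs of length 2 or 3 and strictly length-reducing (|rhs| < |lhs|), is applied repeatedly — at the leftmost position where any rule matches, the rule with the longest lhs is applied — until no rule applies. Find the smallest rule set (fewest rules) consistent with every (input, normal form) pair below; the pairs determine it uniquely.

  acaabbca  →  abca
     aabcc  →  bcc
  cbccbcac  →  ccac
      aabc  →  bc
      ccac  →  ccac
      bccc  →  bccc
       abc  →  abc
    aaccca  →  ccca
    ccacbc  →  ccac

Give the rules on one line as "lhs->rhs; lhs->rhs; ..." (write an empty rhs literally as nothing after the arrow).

  | acaabbca => acbbca => abca
  | aabcc => bcc
  | cbccbcac => ccbcac => ccac
  | aabc => bc

aa->; cb->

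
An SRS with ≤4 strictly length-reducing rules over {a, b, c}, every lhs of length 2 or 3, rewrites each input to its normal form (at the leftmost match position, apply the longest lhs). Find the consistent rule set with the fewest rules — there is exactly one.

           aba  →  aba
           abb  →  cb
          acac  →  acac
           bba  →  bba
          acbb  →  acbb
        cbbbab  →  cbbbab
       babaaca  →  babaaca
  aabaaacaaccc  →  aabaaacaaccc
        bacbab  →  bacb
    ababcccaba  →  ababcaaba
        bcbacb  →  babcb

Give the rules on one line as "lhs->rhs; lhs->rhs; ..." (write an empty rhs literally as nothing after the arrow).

abb->cb; cba->ab; cca->aa

  | aba
  | abb => cb
  | acac
  | bba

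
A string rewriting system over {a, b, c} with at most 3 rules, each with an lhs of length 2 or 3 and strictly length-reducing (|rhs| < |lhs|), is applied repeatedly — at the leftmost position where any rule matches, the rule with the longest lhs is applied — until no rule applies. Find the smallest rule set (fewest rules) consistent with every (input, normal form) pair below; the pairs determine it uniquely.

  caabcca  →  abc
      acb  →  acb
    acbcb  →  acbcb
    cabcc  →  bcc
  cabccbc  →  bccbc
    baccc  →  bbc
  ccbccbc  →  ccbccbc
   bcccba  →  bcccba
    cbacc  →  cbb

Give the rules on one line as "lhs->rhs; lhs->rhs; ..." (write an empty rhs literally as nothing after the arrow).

  | caabcca => abcca => abc
  | acb
  | acbcb
  | cabcc => bcc

acc->b; ca->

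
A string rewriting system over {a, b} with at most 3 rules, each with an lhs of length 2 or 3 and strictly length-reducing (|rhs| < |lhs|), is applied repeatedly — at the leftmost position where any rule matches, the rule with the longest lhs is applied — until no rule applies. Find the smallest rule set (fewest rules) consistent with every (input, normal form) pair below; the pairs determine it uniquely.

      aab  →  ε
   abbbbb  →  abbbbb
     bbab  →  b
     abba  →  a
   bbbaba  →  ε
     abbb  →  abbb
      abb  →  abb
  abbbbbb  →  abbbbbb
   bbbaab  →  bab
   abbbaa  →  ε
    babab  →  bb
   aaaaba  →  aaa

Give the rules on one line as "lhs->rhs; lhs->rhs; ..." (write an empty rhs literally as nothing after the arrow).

  | aab => ε
  | abbbbb
  | bbab => b
  | abba => a

aab->; aba->; bba->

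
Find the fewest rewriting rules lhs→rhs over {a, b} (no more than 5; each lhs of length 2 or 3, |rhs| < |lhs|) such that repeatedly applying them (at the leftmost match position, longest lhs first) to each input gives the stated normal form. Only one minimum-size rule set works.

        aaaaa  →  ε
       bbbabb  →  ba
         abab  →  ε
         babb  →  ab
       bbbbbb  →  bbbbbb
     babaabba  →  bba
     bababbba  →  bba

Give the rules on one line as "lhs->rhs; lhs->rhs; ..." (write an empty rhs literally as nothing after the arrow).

  | aaaaa => aa => ε
  | bbbabb => bbab => ba
  | abab => aa => ε
  | babb => ab

aa->; aaa->; aab->; bab->a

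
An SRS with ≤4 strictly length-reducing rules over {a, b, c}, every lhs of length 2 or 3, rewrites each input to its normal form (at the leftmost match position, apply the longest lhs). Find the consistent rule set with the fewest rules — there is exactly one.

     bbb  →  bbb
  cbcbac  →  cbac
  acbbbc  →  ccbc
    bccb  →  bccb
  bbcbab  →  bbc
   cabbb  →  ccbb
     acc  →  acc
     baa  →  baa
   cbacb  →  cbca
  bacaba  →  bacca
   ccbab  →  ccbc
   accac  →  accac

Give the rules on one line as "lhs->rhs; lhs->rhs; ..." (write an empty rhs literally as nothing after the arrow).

  | bbb
  | cbcbac => cbac
  | acbbbc => cabbc => ccbc
  | bccb

ab->c; acb->ca; bcb->b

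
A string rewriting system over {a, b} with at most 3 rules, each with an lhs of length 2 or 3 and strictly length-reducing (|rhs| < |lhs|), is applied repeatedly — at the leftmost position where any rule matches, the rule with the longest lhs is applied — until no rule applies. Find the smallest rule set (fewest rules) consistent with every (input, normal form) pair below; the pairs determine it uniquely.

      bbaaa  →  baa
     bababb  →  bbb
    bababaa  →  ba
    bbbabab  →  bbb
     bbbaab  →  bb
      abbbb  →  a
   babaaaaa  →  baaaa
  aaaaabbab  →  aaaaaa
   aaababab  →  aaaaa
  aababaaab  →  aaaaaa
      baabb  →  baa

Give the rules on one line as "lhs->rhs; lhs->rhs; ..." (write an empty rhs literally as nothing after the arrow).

ab->a; bab->bb; bba->b

  | bbaaa => baa
  | bababb => bbabb => bbb
  | bababaa => bbabaa => bbaa => ba
  | bbbabab => bbbab => bbb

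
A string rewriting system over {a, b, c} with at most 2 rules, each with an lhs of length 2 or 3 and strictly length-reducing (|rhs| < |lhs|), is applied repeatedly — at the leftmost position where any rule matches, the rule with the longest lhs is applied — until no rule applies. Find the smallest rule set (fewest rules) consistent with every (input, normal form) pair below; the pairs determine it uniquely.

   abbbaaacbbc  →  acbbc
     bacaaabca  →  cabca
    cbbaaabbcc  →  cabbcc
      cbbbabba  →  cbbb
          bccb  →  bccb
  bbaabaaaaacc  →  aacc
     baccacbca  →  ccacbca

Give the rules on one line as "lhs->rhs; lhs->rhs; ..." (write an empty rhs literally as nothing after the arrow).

aaa->a; ba->

  | abbbaaacbbc => abbaacbbc => abacbbc => acbbc
  | bacaaabca => caaabca => cabca
  | cbbaaabbcc => cbaabbcc => cabbcc
  | cbbbabba => cbbbba => cbbb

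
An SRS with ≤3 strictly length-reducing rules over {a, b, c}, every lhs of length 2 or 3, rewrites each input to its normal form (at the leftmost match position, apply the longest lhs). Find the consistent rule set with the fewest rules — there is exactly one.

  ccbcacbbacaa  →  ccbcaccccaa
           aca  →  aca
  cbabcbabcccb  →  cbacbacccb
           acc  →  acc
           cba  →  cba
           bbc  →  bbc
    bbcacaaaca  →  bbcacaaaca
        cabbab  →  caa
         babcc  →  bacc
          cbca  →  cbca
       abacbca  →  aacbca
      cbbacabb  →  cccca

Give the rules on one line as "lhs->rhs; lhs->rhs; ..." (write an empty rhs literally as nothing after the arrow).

  | ccbcacbbacaa => ccbcaccccaa
  | aca
  | cbabcbabcccb => cbacbabcccb => cbacbacccb
  | acc

ab->a; bba->cc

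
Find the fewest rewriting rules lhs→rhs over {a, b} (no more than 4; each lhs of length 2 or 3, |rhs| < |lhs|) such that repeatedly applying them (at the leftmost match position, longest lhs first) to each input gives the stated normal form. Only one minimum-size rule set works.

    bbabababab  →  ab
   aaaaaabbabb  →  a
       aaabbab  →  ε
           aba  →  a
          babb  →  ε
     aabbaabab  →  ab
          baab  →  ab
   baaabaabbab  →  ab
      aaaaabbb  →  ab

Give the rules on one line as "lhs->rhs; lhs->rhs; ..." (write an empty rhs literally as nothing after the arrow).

  | bbabababab => abababab => ababab => abab => ab
  | aaaaaabbabb => aaaabbabb => aabbabb => aababb => aaabb => abb => a
  | aaabbab => abbab => aab => aa => ε
  | aba => a

aa->; aab->aa; ba->; bb->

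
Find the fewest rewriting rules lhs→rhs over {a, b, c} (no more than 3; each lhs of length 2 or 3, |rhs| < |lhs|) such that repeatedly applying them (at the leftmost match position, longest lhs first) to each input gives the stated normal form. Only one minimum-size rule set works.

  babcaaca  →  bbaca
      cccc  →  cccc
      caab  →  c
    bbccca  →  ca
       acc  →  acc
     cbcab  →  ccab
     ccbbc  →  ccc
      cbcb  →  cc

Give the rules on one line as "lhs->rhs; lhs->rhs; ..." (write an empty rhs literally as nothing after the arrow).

aa->b; bc->; cb->c

  | babcaaca => baaaca => bbaca
  | cccc
  | caab => cbb => cb => c
  | bbccca => bcca => ca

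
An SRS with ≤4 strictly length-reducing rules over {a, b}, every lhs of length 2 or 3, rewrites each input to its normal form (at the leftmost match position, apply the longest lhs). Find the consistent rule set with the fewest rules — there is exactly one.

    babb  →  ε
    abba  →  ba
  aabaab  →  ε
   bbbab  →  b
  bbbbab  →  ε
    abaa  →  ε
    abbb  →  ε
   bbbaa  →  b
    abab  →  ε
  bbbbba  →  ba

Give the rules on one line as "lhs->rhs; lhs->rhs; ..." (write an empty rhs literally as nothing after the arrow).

aa->; ab->; bb->

  | babb => bb => ε
  | abba => ba
  | aabaab => baab => bb => ε
  | bbbab => bab => b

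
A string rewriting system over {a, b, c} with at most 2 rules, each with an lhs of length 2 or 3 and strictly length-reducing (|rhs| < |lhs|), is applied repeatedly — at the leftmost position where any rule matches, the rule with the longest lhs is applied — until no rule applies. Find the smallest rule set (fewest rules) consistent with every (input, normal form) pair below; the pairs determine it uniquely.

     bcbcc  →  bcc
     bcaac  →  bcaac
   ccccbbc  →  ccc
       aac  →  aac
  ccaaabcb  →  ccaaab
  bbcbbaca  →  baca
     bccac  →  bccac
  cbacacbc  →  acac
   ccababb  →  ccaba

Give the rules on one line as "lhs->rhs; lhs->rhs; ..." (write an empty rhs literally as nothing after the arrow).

  | bcbcc => bcc
  | bcaac
  | ccccbbc => cccbc => ccc
  | aac

bb->; cb->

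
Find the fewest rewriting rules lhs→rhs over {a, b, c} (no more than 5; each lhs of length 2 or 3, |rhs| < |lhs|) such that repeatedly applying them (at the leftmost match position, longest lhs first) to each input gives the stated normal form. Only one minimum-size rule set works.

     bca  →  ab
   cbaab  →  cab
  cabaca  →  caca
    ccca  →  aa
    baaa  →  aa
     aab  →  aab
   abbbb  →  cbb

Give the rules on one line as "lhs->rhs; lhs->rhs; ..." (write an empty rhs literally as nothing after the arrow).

abb->c; ba->; bca->ab; ccc->a

  | bca => ab
  | cbaab => cab
  | cabaca => caca
  | ccca => aa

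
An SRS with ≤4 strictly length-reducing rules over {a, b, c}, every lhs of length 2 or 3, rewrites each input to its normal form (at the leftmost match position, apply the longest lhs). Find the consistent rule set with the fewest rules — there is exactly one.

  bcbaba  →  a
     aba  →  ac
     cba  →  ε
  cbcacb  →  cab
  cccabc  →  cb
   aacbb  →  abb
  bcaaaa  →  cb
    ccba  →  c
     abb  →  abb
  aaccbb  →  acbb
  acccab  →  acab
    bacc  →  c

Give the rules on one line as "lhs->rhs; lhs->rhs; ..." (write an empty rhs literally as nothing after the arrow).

  | bcbaba => ababa => acba => acc => a
  | aba => ac
  | cba => cc => ε
  | cbcacb => caacb => cbcb => cab

aa->b; ba->c; bc->a; cc->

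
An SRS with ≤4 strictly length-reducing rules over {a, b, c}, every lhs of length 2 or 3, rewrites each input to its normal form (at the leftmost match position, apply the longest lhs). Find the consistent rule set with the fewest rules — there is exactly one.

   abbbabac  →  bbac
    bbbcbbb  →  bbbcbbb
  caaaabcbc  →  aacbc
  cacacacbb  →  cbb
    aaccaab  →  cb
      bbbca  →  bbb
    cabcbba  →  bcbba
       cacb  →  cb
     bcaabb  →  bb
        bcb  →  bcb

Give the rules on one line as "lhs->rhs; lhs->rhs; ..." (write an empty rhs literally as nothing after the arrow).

ab->; aca->bc; ca->

  | abbbabac => bbabac => bbac
  | bbbcbbb
  | caaaabcbc => aaabcbc => aacbc
  | cacacacbb => cacacbb => cacbb => cbb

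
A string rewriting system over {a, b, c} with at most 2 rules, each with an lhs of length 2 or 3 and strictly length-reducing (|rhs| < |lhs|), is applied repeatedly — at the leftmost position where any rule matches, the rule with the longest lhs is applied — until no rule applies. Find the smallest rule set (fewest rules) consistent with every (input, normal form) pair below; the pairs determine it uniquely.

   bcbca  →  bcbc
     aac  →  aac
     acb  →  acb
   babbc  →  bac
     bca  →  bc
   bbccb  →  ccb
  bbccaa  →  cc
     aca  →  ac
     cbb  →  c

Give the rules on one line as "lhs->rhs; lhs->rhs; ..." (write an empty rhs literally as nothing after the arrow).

  | bcbca => bcbc
  | aac
  | acb
  | babbc => bac

bb->; ca->c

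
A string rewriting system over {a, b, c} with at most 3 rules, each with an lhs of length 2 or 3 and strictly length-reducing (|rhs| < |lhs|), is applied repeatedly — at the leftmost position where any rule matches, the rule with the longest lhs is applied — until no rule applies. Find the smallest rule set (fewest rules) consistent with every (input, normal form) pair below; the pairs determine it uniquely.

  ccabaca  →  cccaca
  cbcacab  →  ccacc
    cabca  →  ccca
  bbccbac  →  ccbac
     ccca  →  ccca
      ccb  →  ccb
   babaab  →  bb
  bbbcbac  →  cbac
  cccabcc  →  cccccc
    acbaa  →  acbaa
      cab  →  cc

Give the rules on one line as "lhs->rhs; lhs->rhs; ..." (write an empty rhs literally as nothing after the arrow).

ab->c; bc->c; caa->b

  | ccabaca => cccaca
  | cbcacab => ccacab => ccacc
  | cabca => ccca
  | bbccbac => bccbac => ccbac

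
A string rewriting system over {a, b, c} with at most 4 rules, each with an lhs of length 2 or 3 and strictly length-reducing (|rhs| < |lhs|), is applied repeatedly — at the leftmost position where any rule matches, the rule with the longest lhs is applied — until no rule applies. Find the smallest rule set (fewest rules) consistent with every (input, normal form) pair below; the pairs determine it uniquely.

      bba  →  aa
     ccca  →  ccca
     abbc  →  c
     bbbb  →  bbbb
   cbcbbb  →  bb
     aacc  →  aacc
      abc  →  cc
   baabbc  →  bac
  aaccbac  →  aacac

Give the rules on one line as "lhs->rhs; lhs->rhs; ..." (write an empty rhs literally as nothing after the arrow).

ab->c; bba->aa; cb->

  | bba => aa
  | ccca
  | abbc => cbc => c
  | bbbb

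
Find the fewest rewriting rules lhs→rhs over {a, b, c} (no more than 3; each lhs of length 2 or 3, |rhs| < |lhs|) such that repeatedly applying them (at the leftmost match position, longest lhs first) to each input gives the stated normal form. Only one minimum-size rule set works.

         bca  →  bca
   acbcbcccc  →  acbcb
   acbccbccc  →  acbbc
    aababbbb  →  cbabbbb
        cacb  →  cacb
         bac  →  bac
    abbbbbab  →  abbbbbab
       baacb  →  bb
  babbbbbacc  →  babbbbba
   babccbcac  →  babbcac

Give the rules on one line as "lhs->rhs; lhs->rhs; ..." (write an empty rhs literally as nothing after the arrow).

  | bca
  | acbcbcccc => acbcbcc => acbcb
  | acbccbccc => acbbccc => acbbc
  | aababbbb => cbabbbb

aa->c; cc->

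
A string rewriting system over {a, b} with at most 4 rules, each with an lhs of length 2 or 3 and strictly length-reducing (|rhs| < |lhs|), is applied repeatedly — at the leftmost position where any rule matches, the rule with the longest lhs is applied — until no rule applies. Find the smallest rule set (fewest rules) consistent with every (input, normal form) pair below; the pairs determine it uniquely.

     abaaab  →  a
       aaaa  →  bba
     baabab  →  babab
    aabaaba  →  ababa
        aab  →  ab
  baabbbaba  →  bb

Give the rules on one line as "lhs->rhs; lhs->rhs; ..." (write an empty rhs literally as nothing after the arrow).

  | abaaab => abbbb => aaab => bbb => aa => a
  | aaaa => bba
  | baabab => babab
  | aabaaba => abaaba => ababa

aa->a; aaa->bb; bbb->aa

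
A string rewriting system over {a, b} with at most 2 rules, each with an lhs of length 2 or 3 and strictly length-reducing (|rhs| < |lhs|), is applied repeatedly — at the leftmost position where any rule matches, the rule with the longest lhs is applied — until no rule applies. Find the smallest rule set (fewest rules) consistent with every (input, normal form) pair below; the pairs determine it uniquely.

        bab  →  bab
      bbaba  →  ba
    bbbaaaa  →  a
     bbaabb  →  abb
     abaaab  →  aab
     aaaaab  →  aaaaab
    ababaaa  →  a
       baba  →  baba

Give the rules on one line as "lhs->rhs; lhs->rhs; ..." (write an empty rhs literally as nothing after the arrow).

baa->; bba->

  | bab
  | bbaba => ba
  | bbbaaaa => baaa => a
  | bbaabb => abb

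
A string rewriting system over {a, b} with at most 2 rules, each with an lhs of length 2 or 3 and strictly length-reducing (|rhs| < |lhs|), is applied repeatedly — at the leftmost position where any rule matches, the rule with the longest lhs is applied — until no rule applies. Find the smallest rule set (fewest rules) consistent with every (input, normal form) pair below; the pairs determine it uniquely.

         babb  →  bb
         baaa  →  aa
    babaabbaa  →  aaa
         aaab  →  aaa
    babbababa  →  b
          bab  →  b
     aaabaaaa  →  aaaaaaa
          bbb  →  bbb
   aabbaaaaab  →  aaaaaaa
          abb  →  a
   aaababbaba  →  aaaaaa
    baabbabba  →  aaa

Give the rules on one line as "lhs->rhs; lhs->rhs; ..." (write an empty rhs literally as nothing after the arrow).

  | babb => bb
  | baaa => aa
  | babaabbaa => baabbaa => abbaa => abaa => aaa
  | aaab => aaa

ab->a; ba->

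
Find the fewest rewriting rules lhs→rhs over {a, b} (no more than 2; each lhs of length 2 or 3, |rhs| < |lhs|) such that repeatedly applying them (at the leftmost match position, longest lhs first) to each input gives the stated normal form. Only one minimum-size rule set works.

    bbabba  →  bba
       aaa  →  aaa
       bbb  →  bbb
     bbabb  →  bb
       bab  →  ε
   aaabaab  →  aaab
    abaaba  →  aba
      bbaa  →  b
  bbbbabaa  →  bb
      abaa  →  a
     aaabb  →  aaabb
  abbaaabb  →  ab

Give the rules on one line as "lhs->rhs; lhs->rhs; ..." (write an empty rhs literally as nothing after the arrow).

baa->; bab->

  | bbabba => bba
  | aaa
  | bbb
  | bbabb => bb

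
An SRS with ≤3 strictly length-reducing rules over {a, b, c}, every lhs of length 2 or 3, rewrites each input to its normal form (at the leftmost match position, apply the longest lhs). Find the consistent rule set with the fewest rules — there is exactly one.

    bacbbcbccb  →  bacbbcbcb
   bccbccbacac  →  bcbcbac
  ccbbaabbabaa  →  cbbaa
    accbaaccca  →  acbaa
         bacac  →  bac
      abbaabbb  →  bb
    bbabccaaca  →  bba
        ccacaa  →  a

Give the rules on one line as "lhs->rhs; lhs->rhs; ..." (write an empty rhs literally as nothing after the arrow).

  | bacbbcbccb => bacbbcbcb
  | bccbccbacac => bcbccbacac => bcbcbacac => bcbcbac
  | ccbbaabbabaa => cbbaabbabaa => cbbababaa => cbbabaa => cbbaa
  | accbaaccca => acbaaccca => acbaacca => acbaaca => acbaa

ab->; ca->; cc->c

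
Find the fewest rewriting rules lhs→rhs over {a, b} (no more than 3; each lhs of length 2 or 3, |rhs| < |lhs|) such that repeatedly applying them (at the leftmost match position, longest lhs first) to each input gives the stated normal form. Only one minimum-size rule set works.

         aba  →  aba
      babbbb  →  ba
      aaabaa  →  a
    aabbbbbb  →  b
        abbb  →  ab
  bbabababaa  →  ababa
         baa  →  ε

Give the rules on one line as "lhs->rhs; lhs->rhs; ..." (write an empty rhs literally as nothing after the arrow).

  | aba
  | babbbb => babb => ba
  | aaabaa => abaa => abb => a
  | aabbbbbb => bbbbbbb => bbbbb => bbb => b

aa->b; aaa->a; bb->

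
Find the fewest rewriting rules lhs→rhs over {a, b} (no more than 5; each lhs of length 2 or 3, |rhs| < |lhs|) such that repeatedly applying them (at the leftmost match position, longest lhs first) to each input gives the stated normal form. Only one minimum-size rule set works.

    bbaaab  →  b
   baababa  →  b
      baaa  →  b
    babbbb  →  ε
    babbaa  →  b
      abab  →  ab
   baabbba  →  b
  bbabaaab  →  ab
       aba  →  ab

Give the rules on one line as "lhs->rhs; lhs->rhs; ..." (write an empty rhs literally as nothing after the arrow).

  | bbaaab => aaab => bab => b
  | baababa => bababa => baba => ba => b
  | baaa => baa => ba => b
  | babbbb => bbbb => bb => ε

aa->b; ba->b; bab->b; bb->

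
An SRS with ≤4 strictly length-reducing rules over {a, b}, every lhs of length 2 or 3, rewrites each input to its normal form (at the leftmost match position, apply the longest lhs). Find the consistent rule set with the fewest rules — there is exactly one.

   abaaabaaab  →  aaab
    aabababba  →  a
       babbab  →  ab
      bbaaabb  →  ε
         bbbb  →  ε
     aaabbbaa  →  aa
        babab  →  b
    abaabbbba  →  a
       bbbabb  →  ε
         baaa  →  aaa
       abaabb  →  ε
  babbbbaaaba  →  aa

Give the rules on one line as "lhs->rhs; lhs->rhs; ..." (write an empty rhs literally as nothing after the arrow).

aba->; abb->bb; ba->a; bb->

  | abaaabaaab => aabaaab => aaab
  | aabababba => ababba => bba => a
  | babbab => abbab => bbab => ab
  | bbaaabb => aaabb => aabb => abb => bb => ε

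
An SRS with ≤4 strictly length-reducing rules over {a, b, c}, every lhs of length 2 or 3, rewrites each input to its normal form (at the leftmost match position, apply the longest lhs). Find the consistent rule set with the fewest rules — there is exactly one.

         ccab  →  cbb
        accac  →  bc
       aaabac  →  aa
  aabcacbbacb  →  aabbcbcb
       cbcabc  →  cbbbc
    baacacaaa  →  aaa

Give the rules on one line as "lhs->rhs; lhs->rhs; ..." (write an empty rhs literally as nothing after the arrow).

  | ccab => cbb
  | accac => cac => bc
  | aaabac => aaac => aa
  | aabcacbbacb => aabbcbbacb => aabbcbcb

ac->; ba->; ca->b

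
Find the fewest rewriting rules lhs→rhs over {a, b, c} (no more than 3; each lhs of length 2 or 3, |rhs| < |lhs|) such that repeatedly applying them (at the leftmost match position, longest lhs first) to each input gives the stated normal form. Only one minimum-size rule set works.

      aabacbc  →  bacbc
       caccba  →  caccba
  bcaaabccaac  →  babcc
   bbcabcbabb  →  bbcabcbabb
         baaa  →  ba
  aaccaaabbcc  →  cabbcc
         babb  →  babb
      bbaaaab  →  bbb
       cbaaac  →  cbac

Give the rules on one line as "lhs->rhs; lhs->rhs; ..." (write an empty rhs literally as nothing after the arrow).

  | aabacbc => bacbc
  | caccba
  | bcaaabccaac => babccaac => babcc
  | bbcabcbabb

aa->; caa->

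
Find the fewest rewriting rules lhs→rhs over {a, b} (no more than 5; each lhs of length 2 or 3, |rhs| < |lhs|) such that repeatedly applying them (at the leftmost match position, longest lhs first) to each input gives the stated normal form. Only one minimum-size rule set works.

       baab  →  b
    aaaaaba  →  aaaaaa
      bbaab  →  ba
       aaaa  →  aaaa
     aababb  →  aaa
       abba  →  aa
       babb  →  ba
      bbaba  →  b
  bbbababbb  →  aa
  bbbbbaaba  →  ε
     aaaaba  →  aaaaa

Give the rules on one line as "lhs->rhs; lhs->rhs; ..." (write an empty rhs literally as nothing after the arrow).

ab->a; baa->; bba->b; bbb->

  | baab => b
  | aaaaaba => aaaaaa
  | bbaab => bab => ba
  | aaaa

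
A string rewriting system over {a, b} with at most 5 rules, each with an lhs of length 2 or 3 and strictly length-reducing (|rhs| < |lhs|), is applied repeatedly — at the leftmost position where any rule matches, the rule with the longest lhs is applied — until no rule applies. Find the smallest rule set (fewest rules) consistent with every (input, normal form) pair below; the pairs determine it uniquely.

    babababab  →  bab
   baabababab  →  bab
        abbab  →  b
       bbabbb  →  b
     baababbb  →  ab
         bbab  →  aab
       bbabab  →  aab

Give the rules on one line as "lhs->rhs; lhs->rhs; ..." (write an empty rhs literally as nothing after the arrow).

aaa->; aba->a; baa->ab; bb->a

  | babababab => bababab => babab => bab
  | baabababab => abbababab => aaababab => babab => bab
  | abbab => aaab => b
  | bbabbb => aabbb => aaab => b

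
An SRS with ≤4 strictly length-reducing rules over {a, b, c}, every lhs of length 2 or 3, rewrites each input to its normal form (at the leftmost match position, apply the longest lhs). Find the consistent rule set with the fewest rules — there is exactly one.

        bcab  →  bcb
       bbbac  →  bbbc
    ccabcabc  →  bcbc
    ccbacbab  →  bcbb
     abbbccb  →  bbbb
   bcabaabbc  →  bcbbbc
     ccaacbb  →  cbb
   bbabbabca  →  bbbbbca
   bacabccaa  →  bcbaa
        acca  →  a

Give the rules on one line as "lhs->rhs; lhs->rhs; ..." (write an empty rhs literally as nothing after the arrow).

  | bcab => bcb
  | bbbac => bbbc
  | ccabcabc => abcabc => bcabc => bcbc
  | ccbacbab => bacbab => bcbab => bcbb

ab->b; ac->c; cc->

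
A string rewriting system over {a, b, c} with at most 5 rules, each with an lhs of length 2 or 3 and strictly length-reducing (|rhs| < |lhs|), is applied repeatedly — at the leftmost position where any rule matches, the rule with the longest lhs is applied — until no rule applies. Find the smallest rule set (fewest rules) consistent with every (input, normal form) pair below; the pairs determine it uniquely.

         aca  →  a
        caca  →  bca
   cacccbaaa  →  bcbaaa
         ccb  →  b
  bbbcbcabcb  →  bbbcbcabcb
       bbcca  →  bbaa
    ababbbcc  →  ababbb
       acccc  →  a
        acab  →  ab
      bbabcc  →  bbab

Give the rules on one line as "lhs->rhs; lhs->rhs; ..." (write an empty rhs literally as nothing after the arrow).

aca->a; cac->bc; cc->; cca->aa

  | aca => a
  | caca => bca
  | cacccbaaa => bcccbaaa => bcbaaa
  | ccb => b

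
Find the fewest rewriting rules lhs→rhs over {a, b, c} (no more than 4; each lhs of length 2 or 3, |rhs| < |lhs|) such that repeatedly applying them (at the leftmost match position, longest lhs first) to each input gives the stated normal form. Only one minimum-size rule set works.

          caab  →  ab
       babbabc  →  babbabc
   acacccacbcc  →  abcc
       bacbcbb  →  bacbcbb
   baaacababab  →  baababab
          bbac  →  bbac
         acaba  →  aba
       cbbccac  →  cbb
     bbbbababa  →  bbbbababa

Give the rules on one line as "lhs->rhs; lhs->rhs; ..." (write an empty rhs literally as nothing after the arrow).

  | caab => ab
  | babbabc
  | acacccacbcc => aaccacbcc => cacbcc => abcc
  | bacbcbb

aac->; ca->; cac->a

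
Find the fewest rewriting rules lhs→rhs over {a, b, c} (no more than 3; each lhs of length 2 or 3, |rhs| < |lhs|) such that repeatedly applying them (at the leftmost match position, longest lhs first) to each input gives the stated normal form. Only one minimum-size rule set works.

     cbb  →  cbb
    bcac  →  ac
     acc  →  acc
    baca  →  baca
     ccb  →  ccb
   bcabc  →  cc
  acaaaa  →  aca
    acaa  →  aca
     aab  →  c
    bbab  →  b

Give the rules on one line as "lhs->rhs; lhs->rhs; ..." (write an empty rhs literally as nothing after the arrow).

aa->a; ab->c; bc->

  | cbb
  | bcac => ac
  | acc
  | baca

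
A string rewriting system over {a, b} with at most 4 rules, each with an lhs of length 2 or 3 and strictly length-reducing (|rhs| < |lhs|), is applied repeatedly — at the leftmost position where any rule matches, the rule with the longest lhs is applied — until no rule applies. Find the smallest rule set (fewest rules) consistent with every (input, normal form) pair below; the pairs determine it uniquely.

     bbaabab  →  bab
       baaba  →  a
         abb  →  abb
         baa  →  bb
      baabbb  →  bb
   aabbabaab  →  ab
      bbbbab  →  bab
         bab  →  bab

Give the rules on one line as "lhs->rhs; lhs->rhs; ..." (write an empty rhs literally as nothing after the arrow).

aa->b; aba->; bbb->

  | bbaabab => bbbbab => bab
  | baaba => bbba => a
  | abb
  | baa => bb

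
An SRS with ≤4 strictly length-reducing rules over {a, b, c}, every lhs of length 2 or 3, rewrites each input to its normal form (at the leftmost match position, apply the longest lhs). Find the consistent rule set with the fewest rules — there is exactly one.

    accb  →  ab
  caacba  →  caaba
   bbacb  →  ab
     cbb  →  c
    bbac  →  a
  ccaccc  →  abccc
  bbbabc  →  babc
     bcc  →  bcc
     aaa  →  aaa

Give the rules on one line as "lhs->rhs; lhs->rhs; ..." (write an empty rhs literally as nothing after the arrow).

  | accb => acb => ab
  | caacba => caaba
  | bbacb => acb => ab
  | cbb => c

ac->a; bb->; cca->ab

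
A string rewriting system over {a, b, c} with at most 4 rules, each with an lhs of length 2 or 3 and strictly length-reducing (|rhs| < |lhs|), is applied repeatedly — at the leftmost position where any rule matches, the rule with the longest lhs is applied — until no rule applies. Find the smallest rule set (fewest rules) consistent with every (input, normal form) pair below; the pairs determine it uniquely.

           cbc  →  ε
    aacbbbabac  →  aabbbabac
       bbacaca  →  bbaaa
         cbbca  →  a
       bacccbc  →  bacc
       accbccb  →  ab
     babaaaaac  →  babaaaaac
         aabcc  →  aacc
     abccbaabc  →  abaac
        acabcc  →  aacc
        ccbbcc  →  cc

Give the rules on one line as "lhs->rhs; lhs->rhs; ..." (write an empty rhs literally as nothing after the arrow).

  | cbc => ε
  | aacbbbabac => aabbbabac
  | bbacaca => bbaaca => bbaaa
  | cbbca => bbca => bca => ca => a

bc->c; ca->a; cb->b; cbc->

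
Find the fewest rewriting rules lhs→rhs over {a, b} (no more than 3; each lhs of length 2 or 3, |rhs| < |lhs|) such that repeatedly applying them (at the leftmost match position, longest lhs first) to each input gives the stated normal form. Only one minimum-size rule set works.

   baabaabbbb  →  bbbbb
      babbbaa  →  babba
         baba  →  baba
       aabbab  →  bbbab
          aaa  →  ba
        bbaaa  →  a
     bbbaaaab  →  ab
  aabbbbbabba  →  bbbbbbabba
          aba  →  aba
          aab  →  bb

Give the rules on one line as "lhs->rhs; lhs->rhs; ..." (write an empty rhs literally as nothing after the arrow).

aa->b; baa->a

  | baabaabbbb => abaabbbb => aabbbb => bbbbb
  | babbbaa => babba
  | baba
  | aabbab => bbbab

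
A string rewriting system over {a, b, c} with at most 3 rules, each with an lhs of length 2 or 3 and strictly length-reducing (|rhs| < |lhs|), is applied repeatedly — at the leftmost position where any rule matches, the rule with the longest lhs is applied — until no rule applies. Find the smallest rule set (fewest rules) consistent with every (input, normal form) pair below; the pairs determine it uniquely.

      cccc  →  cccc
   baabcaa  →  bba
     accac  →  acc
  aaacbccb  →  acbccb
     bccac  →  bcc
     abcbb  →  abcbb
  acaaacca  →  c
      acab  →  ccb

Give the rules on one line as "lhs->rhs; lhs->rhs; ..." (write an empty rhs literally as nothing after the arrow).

  | cccc
  | baabcaa => bbcaa => bba
  | accac => acc
  | aaacbccb => acbccb

aa->; aca->cc; ca->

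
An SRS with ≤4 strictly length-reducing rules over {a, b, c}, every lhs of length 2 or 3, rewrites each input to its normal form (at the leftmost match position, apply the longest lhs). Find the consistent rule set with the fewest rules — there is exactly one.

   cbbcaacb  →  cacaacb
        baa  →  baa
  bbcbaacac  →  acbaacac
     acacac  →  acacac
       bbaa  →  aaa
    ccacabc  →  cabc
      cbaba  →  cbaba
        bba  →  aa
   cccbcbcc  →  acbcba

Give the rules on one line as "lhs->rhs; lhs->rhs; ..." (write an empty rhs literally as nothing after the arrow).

bb->a; cc->a; cca->

  | cbbcaacb => cacaacb
  | baa
  | bbcbaacac => acbaacac
  | acacac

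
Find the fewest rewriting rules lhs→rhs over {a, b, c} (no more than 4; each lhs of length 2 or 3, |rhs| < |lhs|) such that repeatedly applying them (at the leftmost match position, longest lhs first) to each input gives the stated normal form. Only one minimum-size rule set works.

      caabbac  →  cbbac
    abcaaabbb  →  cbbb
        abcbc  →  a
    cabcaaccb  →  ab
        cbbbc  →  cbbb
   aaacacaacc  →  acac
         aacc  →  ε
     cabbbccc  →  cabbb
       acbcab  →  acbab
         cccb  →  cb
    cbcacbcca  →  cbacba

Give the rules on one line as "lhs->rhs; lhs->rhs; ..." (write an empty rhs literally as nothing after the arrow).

aa->; abc->ca; bc->b; cc->

  | caabbac => cbbac
  | abcaaabbb => caaaabbb => caabbb => cbbb
  | abcbc => cabc => cca => a
  | cabcaaccb => ccaaaccb => aaaccb => accb => ab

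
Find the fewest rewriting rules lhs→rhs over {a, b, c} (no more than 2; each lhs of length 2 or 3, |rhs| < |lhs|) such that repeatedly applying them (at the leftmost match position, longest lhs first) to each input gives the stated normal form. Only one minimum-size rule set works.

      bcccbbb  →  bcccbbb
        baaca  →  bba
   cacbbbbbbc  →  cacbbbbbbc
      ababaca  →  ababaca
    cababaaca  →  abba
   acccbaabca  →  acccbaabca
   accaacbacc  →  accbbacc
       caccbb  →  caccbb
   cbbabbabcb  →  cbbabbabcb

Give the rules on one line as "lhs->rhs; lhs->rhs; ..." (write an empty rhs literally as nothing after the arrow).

  | bcccbbb
  | baaca => bba
  | cacbbbbbbc
  | ababaca

aac->b; cab->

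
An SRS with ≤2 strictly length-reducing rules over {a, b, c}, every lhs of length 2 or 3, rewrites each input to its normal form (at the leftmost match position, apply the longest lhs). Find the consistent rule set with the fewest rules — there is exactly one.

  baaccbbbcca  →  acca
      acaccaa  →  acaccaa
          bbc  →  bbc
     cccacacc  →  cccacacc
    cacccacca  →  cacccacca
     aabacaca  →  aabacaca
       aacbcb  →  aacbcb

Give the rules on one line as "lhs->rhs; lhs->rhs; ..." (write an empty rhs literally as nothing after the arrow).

  | baaccbbbcca => accbbbcca => accbbaaa => accbaa => acca
  | acaccaa
  | bbc
  | cccacacc

baa->a; bcc->aa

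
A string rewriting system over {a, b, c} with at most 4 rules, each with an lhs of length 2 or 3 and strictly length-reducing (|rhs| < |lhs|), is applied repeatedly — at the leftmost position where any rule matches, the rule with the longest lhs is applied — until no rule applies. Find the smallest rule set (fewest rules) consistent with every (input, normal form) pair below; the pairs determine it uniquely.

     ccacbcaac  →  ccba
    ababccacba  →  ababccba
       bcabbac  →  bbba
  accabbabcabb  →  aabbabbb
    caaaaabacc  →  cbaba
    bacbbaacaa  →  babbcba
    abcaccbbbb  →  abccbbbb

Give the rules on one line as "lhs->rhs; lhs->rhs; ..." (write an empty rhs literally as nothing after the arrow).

  | ccacbcaac => ccbcaac => ccbac => ccba
  | ababccacba => ababccba
  | bcabbac => bbbac => bbba
  | accabbabcabb => acabbabcabb => aabbabcabb => aabbabbb

aaa->cb; ac->a; ca->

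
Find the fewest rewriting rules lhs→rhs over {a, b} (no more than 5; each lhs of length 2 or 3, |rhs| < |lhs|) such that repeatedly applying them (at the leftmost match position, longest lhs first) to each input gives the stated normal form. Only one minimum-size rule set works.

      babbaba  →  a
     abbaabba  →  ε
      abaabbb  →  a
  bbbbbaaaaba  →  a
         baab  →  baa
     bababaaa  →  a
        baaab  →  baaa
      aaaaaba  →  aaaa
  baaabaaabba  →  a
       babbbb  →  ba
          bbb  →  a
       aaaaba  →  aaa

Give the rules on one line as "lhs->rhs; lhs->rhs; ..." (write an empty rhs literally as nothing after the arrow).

  | babbaba => bababa => bbbba => abba => aba => bb => a
  | abbaabba => abaabba => bbabba => bba => ε
  | abaabbb => bbabbb => bbb => ab => a
  | bbbbbaaaaba => abbbaaaaba => abbaaaaba => abaaaaba => bbaaaba => aaba => abb => ab => a

ab->a; aba->bb; bb->a; bba->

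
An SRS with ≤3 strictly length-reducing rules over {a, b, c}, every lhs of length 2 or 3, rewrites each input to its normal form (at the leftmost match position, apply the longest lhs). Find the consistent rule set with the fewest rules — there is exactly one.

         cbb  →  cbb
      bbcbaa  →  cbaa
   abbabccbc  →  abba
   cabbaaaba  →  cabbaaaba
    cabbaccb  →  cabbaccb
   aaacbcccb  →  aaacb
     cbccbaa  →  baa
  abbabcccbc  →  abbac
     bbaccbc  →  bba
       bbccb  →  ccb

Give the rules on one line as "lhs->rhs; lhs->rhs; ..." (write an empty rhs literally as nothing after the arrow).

bc->c; ccc->

  | cbb
  | bbcbaa => bcbaa => cbaa
  | abbabccbc => abbaccbc => abbaccc => abba
  | cabbaaaba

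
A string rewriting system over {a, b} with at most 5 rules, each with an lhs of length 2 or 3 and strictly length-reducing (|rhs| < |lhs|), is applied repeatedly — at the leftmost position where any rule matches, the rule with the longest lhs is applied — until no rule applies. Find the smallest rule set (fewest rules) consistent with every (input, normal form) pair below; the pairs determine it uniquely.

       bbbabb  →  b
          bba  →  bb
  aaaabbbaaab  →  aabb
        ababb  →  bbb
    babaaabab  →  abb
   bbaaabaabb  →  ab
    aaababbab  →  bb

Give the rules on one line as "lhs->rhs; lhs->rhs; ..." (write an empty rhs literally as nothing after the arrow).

  | bbbabb => bbab => ba => b
  | bba => bb
  | aaaabbbaaab => aabbbaaab => aabbbaab => aabbbab => aabba => aabb
  | ababb => bbb

aaa->a; aba->b; ba->b; bab->a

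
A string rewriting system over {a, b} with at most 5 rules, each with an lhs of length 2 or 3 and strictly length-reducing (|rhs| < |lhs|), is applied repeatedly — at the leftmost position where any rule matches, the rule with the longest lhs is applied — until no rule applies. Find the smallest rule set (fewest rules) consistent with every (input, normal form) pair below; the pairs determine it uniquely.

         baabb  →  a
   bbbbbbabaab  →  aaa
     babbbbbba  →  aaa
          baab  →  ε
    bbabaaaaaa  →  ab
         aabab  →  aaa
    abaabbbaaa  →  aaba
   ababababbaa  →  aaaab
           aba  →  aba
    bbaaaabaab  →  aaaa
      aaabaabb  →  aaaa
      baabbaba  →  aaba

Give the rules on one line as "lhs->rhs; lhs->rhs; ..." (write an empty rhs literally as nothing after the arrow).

baa->b; bab->a; bb->; bbb->a

  | baabb => bbb => a
  | bbbbbbabaab => abbbabaab => aaabaab => aaabb => aaa
  | babbbbbba => abbbbba => aabba => aaa
  | baab => bb => ε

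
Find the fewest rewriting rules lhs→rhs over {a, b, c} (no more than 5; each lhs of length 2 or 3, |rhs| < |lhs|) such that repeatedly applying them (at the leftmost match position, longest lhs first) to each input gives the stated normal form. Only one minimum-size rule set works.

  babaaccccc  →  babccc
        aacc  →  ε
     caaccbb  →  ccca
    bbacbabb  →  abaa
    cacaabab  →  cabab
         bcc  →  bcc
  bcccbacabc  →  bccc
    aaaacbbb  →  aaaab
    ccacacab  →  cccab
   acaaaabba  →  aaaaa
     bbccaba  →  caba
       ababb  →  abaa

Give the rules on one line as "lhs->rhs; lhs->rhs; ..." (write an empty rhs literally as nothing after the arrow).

  | babaaccccc => babacccc => babccc
  | aacc => ac => ε
  | caaccbb => cccbb => ccca
  | bbacbabb => aacbabb => ababb => abaa

ac->; aca->; bb->a; caa->c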